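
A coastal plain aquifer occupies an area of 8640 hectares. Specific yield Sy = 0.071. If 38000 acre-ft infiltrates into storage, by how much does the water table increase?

Δh ≈ 7.64 m

A = 8640 hectares = 8.64 × 10^7 m²
ΔV = 38000 acre-ft = 4.687 × 10^7 m³
Δh = ΔV / (Sy × A) = 4.687 × 10^7 m³ / (0.071 × 8.64 × 10^7 m²) = 7.641 m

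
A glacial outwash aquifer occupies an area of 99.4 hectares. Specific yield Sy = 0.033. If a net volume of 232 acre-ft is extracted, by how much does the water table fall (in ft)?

A = 99.4 hectares = 9.94 × 10^5 m²
ΔV = 232 acre-ft = 2.862 × 10^5 m³
Δh = ΔV / (Sy × A) = 2.862 × 10^5 m³ / (0.033 × 9.94 × 10^5 m²) = 8.724 m
Δh = 8.724 m = 28.62 ft

Δh ≈ 28.6 ft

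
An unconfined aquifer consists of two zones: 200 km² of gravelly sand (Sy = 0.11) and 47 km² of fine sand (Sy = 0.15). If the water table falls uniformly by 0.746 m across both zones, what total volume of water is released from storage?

ΔV ≈ 2.17 × 10^7 m³

A₁ = 200 km² = 2 × 10^8 m²; A₂ = 47 km² = 4.7 × 10^7 m²
ΔV₁ = 0.11 × 2 × 10^8 × 0.746 = 1.641 × 10^7 m³
ΔV₂ = 0.15 × 4.7 × 10^7 × 0.746 = 5.259 × 10^6 m³
ΔV = ΔV₁ + ΔV₂ = 2.167 × 10^7 m³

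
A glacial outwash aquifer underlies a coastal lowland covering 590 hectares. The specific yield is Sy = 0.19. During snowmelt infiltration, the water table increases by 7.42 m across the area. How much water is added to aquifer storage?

A = 590 hectares = 5.9 × 10^6 m²
ΔV = Sy × A × Δh = 0.19 × 5.9 × 10^6 m² × 7.42 m = 8.318 × 10^6 m³

ΔV ≈ 8.32 × 10^6 m³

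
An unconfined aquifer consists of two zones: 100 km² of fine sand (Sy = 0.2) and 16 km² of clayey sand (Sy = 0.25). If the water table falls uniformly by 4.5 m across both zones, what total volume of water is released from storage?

A₁ = 100 km² = 1 × 10^8 m²; A₂ = 16 km² = 1.6 × 10^7 m²
ΔV₁ = 0.2 × 1 × 10^8 × 4.5 = 9 × 10^7 m³
ΔV₂ = 0.25 × 1.6 × 10^7 × 4.5 = 1.8 × 10^7 m³
ΔV = ΔV₁ + ΔV₂ = 1.08 × 10^8 m³

ΔV ≈ 1.08 × 10^8 m³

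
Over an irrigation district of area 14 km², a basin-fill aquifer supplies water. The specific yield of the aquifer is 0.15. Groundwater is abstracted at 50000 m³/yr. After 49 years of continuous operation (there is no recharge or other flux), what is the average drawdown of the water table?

Δh ≈ 1.17 m

A = 14 km² = 1.4 × 10^7 m²
Q = 50000 m³/yr = 137 m³/d
t = 49 years = 17880 d
ΔV = Q × t = 137 m³/d × 17880 d = 2.45 × 10^6 m³
Δh = ΔV / (Sy × A) = 2.45 × 10^6 / (0.15 × 1.4 × 10^7) = 1.167 m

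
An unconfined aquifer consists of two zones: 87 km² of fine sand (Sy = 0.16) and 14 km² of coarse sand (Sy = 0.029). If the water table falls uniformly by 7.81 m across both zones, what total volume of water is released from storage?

A₁ = 87 km² = 8.7 × 10^7 m²; A₂ = 14 km² = 1.4 × 10^7 m²
ΔV₁ = 0.16 × 8.7 × 10^7 × 7.81 = 1.087 × 10^8 m³
ΔV₂ = 0.029 × 1.4 × 10^7 × 7.81 = 3.171 × 10^6 m³
ΔV = ΔV₁ + ΔV₂ = 1.119 × 10^8 m³

ΔV ≈ 1.12 × 10^8 m³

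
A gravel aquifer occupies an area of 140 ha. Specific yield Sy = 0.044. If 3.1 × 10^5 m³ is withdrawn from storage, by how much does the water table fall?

Δh ≈ 5.03 m

A = 140 ha = 1.4 × 10^6 m²
Δh = ΔV / (Sy × A) = 3.1 × 10^5 m³ / (0.044 × 1.4 × 10^6 m²) = 5.032 m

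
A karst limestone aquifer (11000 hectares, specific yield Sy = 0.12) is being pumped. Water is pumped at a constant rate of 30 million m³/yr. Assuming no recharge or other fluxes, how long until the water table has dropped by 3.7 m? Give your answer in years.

t ≈ 1.63 years

A = 11000 hectares = 1.1 × 10^8 m²
ΔV = Sy × A × Δh = 0.12 × 1.1 × 10^8 × 3.7 = 4.884 × 10^7 m³
Q = 30 million m³/yr = 82190 m³/d
t = ΔV / Q = 4.884 × 10^7 m³ / 82190 m³/d = 594.2 d
t = 594.2 d ≈ 1.628 years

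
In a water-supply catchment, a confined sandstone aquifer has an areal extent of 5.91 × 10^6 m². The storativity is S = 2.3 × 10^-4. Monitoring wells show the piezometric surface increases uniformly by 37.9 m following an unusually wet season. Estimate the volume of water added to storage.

ΔV ≈ 51500 m³

ΔV = S × A × Δh = 2.3 × 10^-4 × 5.91 × 10^6 m² × 37.9 m = 51520 m³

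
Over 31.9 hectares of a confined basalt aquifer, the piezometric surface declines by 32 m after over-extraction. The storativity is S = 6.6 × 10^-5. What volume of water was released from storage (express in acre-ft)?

ΔV ≈ 0.546 acre-ft

A = 31.9 hectares = 3.19 × 10^5 m²
ΔV = S × A × Δh = 6.6 × 10^-5 × 3.19 × 10^5 m² × 32 m = 673.7 m³
ΔV = 673.7 m³ = 0.5462 acre-ft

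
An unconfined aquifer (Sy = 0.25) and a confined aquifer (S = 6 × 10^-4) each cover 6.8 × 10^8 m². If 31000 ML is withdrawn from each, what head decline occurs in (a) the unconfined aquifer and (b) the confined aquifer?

ΔV = 31000 ML = 3.1 × 10^7 m³
Unconfined: Δh_u = ΔV/(Sy·A) = 3.1 × 10^7/(0.25 × 6.8 × 10^8) = 0.1824 m
Confined: Δh_c = ΔV/(S·A) = 3.1 × 10^7/(6 × 10^-4 × 6.8 × 10^8) = 75.98 m

Δh_u ≈ 0.182 m; Δh_c ≈ 76 m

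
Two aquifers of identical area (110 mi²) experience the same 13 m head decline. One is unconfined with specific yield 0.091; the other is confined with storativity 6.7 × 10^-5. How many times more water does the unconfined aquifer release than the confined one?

A = 110 mi² = 2.849 × 10^8 m²
Unconfined: ΔV_u = Sy × A × Δh = 0.091 × 2.849 × 10^8 × 13 = 3.37 × 10^8 m³
Confined: ΔV_c = S × A × Δh = 6.7 × 10^-5 × 2.849 × 10^8 × 13 = 2.481 × 10^5 m³
Ratio = ΔV_u / ΔV_c = Sy / S = 0.091 / 6.7 × 10^-5 = 1358

ΔV_u / ΔV_c ≈ 1360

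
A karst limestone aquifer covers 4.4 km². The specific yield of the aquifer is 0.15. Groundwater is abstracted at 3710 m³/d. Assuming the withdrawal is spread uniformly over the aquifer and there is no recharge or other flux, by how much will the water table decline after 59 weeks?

Δh ≈ 2.32 m

A = 4.4 km² = 4.4 × 10^6 m²
t = 59 weeks = 413 d
ΔV = Q × t = 3710 m³/d × 413 d = 1.532 × 10^6 m³
Δh = ΔV / (Sy × A) = 1.532 × 10^6 / (0.15 × 4.4 × 10^6) = 2.322 m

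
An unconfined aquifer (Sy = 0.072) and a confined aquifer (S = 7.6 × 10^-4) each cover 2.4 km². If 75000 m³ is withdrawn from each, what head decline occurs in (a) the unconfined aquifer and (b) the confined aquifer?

A = 2.4 km² = 2.4 × 10^6 m²
Unconfined: Δh_u = ΔV/(Sy·A) = 75000/(0.072 × 2.4 × 10^6) = 0.434 m
Confined: Δh_c = ΔV/(S·A) = 75000/(7.6 × 10^-4 × 2.4 × 10^6) = 41.12 m

Δh_u ≈ 0.434 m; Δh_c ≈ 41.1 m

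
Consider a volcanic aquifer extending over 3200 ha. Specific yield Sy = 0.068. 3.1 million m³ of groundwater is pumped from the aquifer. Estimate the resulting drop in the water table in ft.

A = 3200 ha = 3.2 × 10^7 m²
ΔV = 3.1 million m³ = 3.1 × 10^6 m³
Δh = ΔV / (Sy × A) = 3.1 × 10^6 m³ / (0.068 × 3.2 × 10^7 m²) = 1.425 m
Δh = 1.425 m = 4.674 ft

Δh ≈ 4.67 ft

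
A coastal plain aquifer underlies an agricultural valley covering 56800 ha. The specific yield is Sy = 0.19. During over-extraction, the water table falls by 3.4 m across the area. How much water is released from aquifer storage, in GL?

ΔV ≈ 367 GL

A = 56800 ha = 5.68 × 10^8 m²
ΔV = Sy × A × Δh = 0.19 × 5.68 × 10^8 m² × 3.4 m = 3.669 × 10^8 m³
ΔV = 3.669 × 10^8 m³ = 366.9 GL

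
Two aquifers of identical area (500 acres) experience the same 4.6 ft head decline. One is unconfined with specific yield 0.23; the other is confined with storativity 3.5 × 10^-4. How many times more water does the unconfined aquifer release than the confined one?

A = 500 acres = 2.023 × 10^6 m²
Δh = 4.6 ft = 1.402 m
Unconfined: ΔV_u = Sy × A × Δh = 0.23 × 2.023 × 10^6 × 1.402 = 6.525 × 10^5 m³
Confined: ΔV_c = S × A × Δh = 3.5 × 10^-4 × 2.023 × 10^6 × 1.402 = 993 m³
Ratio = ΔV_u / ΔV_c = Sy / S = 0.23 / 3.5 × 10^-4 = 657.1

ΔV_u / ΔV_c ≈ 657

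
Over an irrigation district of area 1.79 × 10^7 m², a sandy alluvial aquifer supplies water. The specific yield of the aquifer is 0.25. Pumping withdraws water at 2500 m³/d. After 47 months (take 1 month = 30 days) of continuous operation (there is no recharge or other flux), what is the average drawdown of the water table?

Δh ≈ 0.788 m

t = 47 months = 1410 d
ΔV = Q × t = 2500 m³/d × 1410 d = 3.525 × 10^6 m³
Δh = ΔV / (Sy × A) = 3.525 × 10^6 / (0.25 × 1.79 × 10^7) = 0.7877 m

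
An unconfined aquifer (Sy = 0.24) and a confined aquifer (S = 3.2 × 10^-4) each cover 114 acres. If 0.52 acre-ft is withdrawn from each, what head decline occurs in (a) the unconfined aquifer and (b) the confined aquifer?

A = 114 acres = 4.613 × 10^5 m²
ΔV = 0.52 acre-ft = 641.4 m³
Unconfined: Δh_u = ΔV/(Sy·A) = 641.4/(0.24 × 4.613 × 10^5) = 0.005793 m
Confined: Δh_c = ΔV/(S·A) = 641.4/(3.2 × 10^-4 × 4.613 × 10^5) = 4.345 m

Δh_u ≈ 0.00579 m; Δh_c ≈ 4.34 m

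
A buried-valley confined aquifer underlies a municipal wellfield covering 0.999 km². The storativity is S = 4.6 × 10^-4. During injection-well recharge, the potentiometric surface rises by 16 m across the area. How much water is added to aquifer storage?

A = 0.999 km² = 9.99 × 10^5 m²
ΔV = S × A × Δh = 4.6 × 10^-4 × 9.99 × 10^5 m² × 16 m = 7353 m³

ΔV ≈ 7350 m³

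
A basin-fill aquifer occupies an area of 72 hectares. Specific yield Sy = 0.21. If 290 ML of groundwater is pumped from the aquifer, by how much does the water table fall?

A = 72 hectares = 7.2 × 10^5 m²
ΔV = 290 ML = 2.9 × 10^5 m³
Δh = ΔV / (Sy × A) = 2.9 × 10^5 m³ / (0.21 × 7.2 × 10^5 m²) = 1.918 m

Δh ≈ 1.92 m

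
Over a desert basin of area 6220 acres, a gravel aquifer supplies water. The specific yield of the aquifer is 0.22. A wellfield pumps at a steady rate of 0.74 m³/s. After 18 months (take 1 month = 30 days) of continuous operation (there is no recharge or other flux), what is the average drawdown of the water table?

Δh ≈ 6.23 m

A = 6220 acres = 2.517 × 10^7 m²
Q = 0.74 m³/s = 63940 m³/d
t = 18 months = 540 d
ΔV = Q × t = 63940 m³/d × 540 d = 3.453 × 10^7 m³
Δh = ΔV / (Sy × A) = 3.453 × 10^7 / (0.22 × 2.517 × 10^7) = 6.235 m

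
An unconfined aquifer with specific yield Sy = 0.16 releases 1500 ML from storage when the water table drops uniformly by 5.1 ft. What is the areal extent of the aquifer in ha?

Δh = 5.1 ft = 1.554 m
ΔV = 1500 ML = 1.5 × 10^6 m³
A = ΔV / (Sy × Δh) = 1.5 × 10^6 / (0.16 × 1.554) = 6.031 × 10^6 m²
A = 6.031 × 10^6 m² = 603.1 ha

A ≈ 603 ha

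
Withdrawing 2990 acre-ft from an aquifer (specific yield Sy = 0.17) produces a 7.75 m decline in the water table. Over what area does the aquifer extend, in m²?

A ≈ 2.8 × 10^6 m²

ΔV = 2990 acre-ft = 3.688 × 10^6 m³
A = ΔV / (Sy × Δh) = 3.688 × 10^6 / (0.17 × 7.75) = 2.799 × 10^6 m²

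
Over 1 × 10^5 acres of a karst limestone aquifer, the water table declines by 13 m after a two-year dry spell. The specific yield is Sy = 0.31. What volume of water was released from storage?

A = 1 × 10^5 acres = 4.047 × 10^8 m²
ΔV = Sy × A × Δh = 0.31 × 4.047 × 10^8 m² × 13 m = 1.631 × 10^9 m³

ΔV ≈ 1.63 × 10^9 m³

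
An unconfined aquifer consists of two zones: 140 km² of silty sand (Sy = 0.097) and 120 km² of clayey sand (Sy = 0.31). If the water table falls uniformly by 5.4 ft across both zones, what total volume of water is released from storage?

A₁ = 140 km² = 1.4 × 10^8 m²; A₂ = 120 km² = 1.2 × 10^8 m²
Δh = 5.4 ft = 1.646 m
ΔV₁ = 0.097 × 1.4 × 10^8 × 1.646 = 2.235 × 10^7 m³
ΔV₂ = 0.31 × 1.2 × 10^8 × 1.646 = 6.123 × 10^7 m³
ΔV = ΔV₁ + ΔV₂ = 8.358 × 10^7 m³

ΔV ≈ 8.36 × 10^7 m³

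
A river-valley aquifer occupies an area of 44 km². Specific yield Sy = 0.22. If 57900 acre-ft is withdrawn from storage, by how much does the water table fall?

Δh ≈ 7.38 m

A = 44 km² = 4.4 × 10^7 m²
ΔV = 57900 acre-ft = 7.142 × 10^7 m³
Δh = ΔV / (Sy × A) = 7.142 × 10^7 m³ / (0.22 × 4.4 × 10^7 m²) = 7.378 m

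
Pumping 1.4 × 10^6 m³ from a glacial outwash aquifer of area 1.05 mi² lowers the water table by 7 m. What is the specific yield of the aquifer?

Sy ≈ 0.074

A = 1.05 mi² = 2.719 × 10^6 m²
Sy = ΔV / (A × Δh) = 1.4 × 10^6 m³ / (2.719 × 10^6 m² × 7 m) = 0.07354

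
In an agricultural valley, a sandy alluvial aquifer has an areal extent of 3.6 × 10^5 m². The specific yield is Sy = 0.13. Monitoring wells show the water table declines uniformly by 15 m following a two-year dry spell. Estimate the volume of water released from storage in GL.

ΔV ≈ 0.702 GL

ΔV = Sy × A × Δh = 0.13 × 3.6 × 10^5 m² × 15 m = 7.02 × 10^5 m³
ΔV = 7.02 × 10^5 m³ = 0.702 GL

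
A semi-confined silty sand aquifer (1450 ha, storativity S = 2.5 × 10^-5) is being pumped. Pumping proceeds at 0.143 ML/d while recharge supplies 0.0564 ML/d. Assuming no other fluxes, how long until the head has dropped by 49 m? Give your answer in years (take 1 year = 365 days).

A = 1450 ha = 1.45 × 10^7 m²
ΔV = S × A × Δh = 2.5 × 10^-5 × 1.45 × 10^7 × 49 = 17760 m³
Net withdrawal = 0.143 − 0.0564 = 0.0866 ML/d = 86.6 m³/d
t = ΔV / Q = 17760 m³ / 86.6 m³/d = 205.1 d
t = 205.1 d ≈ 0.5619 years

t ≈ 0.562 years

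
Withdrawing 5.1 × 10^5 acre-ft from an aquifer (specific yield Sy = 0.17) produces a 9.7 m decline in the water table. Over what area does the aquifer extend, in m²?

A ≈ 3.81 × 10^8 m²

ΔV = 5.1 × 10^5 acre-ft = 6.291 × 10^8 m³
A = ΔV / (Sy × Δh) = 6.291 × 10^8 / (0.17 × 9.7) = 3.815 × 10^8 m²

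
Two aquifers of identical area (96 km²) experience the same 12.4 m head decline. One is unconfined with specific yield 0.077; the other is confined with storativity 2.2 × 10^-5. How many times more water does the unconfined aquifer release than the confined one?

ΔV_u / ΔV_c ≈ 3500

A = 96 km² = 9.6 × 10^7 m²
Unconfined: ΔV_u = Sy × A × Δh = 0.077 × 9.6 × 10^7 × 12.4 = 9.166 × 10^7 m³
Confined: ΔV_c = S × A × Δh = 2.2 × 10^-5 × 9.6 × 10^7 × 12.4 = 26190 m³
Ratio = ΔV_u / ΔV_c = Sy / S = 0.077 / 2.2 × 10^-5 = 3500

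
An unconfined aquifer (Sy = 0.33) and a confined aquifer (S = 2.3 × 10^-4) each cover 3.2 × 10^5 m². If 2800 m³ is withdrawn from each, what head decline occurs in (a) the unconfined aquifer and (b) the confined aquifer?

Unconfined: Δh_u = ΔV/(Sy·A) = 2800/(0.33 × 3.2 × 10^5) = 0.02652 m
Confined: Δh_c = ΔV/(S·A) = 2800/(2.3 × 10^-4 × 3.2 × 10^5) = 38.04 m

Δh_u ≈ 0.0265 m; Δh_c ≈ 38 m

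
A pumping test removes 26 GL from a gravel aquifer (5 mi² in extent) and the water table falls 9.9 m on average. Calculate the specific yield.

A = 5 mi² = 1.295 × 10^7 m²
ΔV = 26 GL = 2.6 × 10^7 m³
Sy = ΔV / (A × Δh) = 2.6 × 10^7 m³ / (1.295 × 10^7 m² × 9.9 m) = 0.2028

Sy ≈ 0.2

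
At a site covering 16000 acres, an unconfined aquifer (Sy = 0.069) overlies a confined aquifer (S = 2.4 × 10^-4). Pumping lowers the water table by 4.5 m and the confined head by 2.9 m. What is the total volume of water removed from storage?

A = 16000 acres = 6.475 × 10^7 m²
Unconfined: ΔV_u = Sy × A × Δh_u = 0.069 × 6.475 × 10^7 × 4.5 = 2.01 × 10^7 m³
Confined: ΔV_c = S × A × Δh_c = 2.4 × 10^-4 × 6.475 × 10^7 × 2.9 = 45070 m³
Total ΔV = 2.01 × 10^7 + 45070 = 2.015 × 10^7 m³

ΔV ≈ 2.01 × 10^7 m³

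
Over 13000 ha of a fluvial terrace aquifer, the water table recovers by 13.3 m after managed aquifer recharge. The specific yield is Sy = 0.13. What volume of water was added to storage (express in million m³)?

ΔV ≈ 225 million m³

A = 13000 ha = 1.3 × 10^8 m²
ΔV = Sy × A × Δh = 0.13 × 1.3 × 10^8 m² × 13.3 m = 2.248 × 10^8 m³
ΔV = 2.248 × 10^8 m³ = 224.8 million m³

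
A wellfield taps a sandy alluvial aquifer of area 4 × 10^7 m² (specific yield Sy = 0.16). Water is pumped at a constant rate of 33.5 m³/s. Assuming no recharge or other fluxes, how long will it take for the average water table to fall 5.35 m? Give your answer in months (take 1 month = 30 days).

ΔV = Sy × A × Δh = 0.16 × 4 × 10^7 × 5.35 = 3.424 × 10^7 m³
Q = 33.5 m³/s = 2.894 × 10^6 m³/d
t = ΔV / Q = 3.424 × 10^7 m³ / 2.894 × 10^6 m³/d = 11.83 d
t = 11.83 d ≈ 0.3943 months

t ≈ 0.394 months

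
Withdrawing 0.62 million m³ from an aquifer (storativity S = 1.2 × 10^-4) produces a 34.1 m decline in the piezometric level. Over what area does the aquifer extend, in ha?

ΔV = 0.62 million m³ = 6.2 × 10^5 m³
A = ΔV / (S × Δh) = 6.2 × 10^5 / (1.2 × 10^-4 × 34.1) = 1.515 × 10^8 m²
A = 1.515 × 10^8 m² = 15150 ha

A ≈ 15200 ha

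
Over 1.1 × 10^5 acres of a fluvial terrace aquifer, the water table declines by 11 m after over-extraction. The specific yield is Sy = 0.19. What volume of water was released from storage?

A = 1.1 × 10^5 acres = 4.452 × 10^8 m²
ΔV = Sy × A × Δh = 0.19 × 4.452 × 10^8 m² × 11 m = 9.304 × 10^8 m³

ΔV ≈ 9.3 × 10^8 m³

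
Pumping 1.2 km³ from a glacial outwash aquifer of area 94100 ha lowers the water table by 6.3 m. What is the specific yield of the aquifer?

A = 94100 ha = 9.41 × 10^8 m²
ΔV = 1.2 km³ = 1.2 × 10^9 m³
Sy = ΔV / (A × Δh) = 1.2 × 10^9 m³ / (9.41 × 10^8 m² × 6.3 m) = 0.2024

Sy ≈ 0.2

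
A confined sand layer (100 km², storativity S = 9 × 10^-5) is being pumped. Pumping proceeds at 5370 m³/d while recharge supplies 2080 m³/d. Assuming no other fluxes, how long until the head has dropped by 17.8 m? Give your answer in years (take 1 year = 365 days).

t ≈ 0.133 years

A = 100 km² = 1 × 10^8 m²
ΔV = S × A × Δh = 9 × 10^-5 × 1 × 10^8 × 17.8 = 1.602 × 10^5 m³
Net withdrawal = 5370 − 2080 = 3290 m³/d
t = ΔV / Q = 1.602 × 10^5 m³ / 3290 m³/d = 48.69 d
t = 48.69 d ≈ 0.1334 years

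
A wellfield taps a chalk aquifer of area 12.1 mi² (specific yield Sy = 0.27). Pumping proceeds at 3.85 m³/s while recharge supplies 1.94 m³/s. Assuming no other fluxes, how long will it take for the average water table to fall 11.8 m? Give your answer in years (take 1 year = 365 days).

t ≈ 1.66 years

A = 12.1 mi² = 3.134 × 10^7 m²
ΔV = Sy × A × Δh = 0.27 × 3.134 × 10^7 × 11.8 = 9.985 × 10^7 m³
Net withdrawal = 3.85 − 1.94 = 1.91 m³/s = 1.65 × 10^5 m³/d
t = ΔV / Q = 9.985 × 10^7 m³ / 1.65 × 10^5 m³/d = 605 d
t = 605 d ≈ 1.658 years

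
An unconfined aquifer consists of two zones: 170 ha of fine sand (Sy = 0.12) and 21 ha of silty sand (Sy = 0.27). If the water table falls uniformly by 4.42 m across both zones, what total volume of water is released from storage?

ΔV ≈ 1.15 × 10^6 m³

A₁ = 170 ha = 1.7 × 10^6 m²; A₂ = 21 ha = 2.1 × 10^5 m²
ΔV₁ = 0.12 × 1.7 × 10^6 × 4.42 = 9.017 × 10^5 m³
ΔV₂ = 0.27 × 2.1 × 10^5 × 4.42 = 2.506 × 10^5 m³
ΔV = ΔV₁ + ΔV₂ = 1.152 × 10^6 m³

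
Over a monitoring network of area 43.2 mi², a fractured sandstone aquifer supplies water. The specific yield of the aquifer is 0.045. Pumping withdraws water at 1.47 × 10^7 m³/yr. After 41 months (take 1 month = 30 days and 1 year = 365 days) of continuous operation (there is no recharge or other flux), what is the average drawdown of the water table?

Δh ≈ 9.84 m

A = 43.2 mi² = 1.119 × 10^8 m²
Q = 1.47 × 10^7 m³/yr = 40270 m³/d
t = 41 months = 1230 d
ΔV = Q × t = 40270 m³/d × 1230 d = 4.954 × 10^7 m³
Δh = ΔV / (Sy × A) = 4.954 × 10^7 / (0.045 × 1.119 × 10^8) = 9.839 m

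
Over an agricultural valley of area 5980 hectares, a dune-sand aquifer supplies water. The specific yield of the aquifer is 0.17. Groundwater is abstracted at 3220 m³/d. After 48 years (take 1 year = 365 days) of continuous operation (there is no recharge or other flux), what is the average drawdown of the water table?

Δh ≈ 5.55 m

A = 5980 hectares = 5.98 × 10^7 m²
t = 48 years = 17520 d
ΔV = Q × t = 3220 m³/d × 17520 d = 5.641 × 10^7 m³
Δh = ΔV / (Sy × A) = 5.641 × 10^7 / (0.17 × 5.98 × 10^7) = 5.549 m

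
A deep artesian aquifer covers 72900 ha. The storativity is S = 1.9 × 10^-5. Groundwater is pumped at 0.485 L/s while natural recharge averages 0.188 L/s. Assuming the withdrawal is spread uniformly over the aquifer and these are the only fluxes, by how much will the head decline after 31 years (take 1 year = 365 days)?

A = 72900 ha = 7.29 × 10^8 m²
Net abstraction = 0.485 − 0.188 = 0.297 L/s
Q_net = 0.297 L/s = 25.66 m³/d
t = 31 years = 11320 d
ΔV = Q × t = 25.66 m³/d × 11320 d = 2.904 × 10^5 m³
Δh = ΔV / (S × A) = 2.904 × 10^5 / (1.9 × 10^-5 × 7.29 × 10^8) = 20.96 m

Δh ≈ 21 m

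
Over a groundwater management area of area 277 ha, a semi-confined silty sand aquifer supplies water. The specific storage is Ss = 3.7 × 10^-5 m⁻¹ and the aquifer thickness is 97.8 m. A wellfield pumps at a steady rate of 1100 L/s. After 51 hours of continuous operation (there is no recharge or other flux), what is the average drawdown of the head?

S = Ss × b = 3.7 × 10^-5 m⁻¹ × 97.8 m = 3.619 × 10^-3
A = 277 ha = 2.77 × 10^6 m²
Q = 1100 L/s = 95040 m³/d
t = 51 hours = 2.125 d
ΔV = Q × t = 95040 m³/d × 2.125 d = 2.02 × 10^5 m³
Δh = ΔV / (S × A) = 2.02 × 10^5 / (0.003619 × 2.77 × 10^6) = 20.15 m

Δh ≈ 20.1 m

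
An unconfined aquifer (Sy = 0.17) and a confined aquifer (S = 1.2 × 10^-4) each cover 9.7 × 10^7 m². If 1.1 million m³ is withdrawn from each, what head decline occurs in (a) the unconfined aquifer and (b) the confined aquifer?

ΔV = 1.1 million m³ = 1.1 × 10^6 m³
Unconfined: Δh_u = ΔV/(Sy·A) = 1.1 × 10^6/(0.17 × 9.7 × 10^7) = 0.06671 m
Confined: Δh_c = ΔV/(S·A) = 1.1 × 10^6/(1.2 × 10^-4 × 9.7 × 10^7) = 94.5 m

Δh_u ≈ 0.0667 m; Δh_c ≈ 94.5 m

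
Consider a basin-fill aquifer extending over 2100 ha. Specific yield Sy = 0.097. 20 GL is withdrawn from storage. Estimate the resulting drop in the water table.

Δh ≈ 9.82 m

A = 2100 ha = 2.1 × 10^7 m²
ΔV = 20 GL = 2 × 10^7 m³
Δh = ΔV / (Sy × A) = 2 × 10^7 m³ / (0.097 × 2.1 × 10^7 m²) = 9.818 m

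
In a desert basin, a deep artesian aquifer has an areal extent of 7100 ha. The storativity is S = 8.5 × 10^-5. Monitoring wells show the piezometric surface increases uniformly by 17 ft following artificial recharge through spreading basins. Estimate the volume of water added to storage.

ΔV ≈ 31300 m³

A = 7100 ha = 7.1 × 10^7 m²
Δh = 17 ft = 5.182 m
ΔV = S × A × Δh = 8.5 × 10^-5 × 7.1 × 10^7 m² × 5.182 m = 31270 m³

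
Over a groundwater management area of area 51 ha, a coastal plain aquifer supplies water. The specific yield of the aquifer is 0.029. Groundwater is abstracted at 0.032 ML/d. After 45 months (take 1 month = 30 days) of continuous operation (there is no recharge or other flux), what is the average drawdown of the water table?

A = 51 ha = 5.1 × 10^5 m²
Q = 0.032 ML/d = 32 m³/d
t = 45 months = 1350 d
ΔV = Q × t = 32 m³/d × 1350 d = 43200 m³
Δh = ΔV / (Sy × A) = 43200 / (0.029 × 5.1 × 10^5) = 2.921 m

Δh ≈ 2.92 m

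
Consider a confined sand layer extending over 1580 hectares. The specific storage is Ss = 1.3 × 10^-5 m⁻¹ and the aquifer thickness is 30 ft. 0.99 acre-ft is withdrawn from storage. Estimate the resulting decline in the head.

b = 30 ft = 9.144 m
S = Ss × b = 1.3 × 10^-5 m⁻¹ × 9.144 m = 1.189 × 10^-4
A = 1580 hectares = 1.58 × 10^7 m²
ΔV = 0.99 acre-ft = 1221 m³
Δh = ΔV / (S × A) = 1221 m³ / (1.189 × 10^-4 × 1.58 × 10^7 m²) = 0.6502 m

Δh ≈ 0.65 m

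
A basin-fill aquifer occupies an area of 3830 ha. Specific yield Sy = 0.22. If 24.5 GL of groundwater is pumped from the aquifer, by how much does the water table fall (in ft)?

A = 3830 ha = 3.83 × 10^7 m²
ΔV = 24.5 GL = 2.45 × 10^7 m³
Δh = ΔV / (Sy × A) = 2.45 × 10^7 m³ / (0.22 × 3.83 × 10^7 m²) = 2.908 m
Δh = 2.908 m = 9.54 ft

Δh ≈ 9.54 ft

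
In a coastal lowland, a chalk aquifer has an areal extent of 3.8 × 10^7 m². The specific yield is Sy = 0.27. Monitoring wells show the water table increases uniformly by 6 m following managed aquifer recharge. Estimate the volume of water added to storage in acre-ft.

ΔV = Sy × A × Δh = 0.27 × 3.8 × 10^7 m² × 6 m = 6.156 × 10^7 m³
ΔV = 6.156 × 10^7 m³ = 49910 acre-ft

ΔV ≈ 49900 acre-ft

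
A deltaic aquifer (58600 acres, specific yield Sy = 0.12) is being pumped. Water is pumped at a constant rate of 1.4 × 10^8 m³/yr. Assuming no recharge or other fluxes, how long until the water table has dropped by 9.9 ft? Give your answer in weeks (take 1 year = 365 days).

t ≈ 32 weeks

A = 58600 acres = 2.371 × 10^8 m²
Δh = 9.9 ft = 3.018 m
ΔV = Sy × A × Δh = 0.12 × 2.371 × 10^8 × 3.018 = 8.587 × 10^7 m³
Q = 1.4 × 10^8 m³/yr = 3.836 × 10^5 m³/d
t = ΔV / Q = 8.587 × 10^7 m³ / 3.836 × 10^5 m³/d = 223.9 d
t = 223.9 d ≈ 31.98 weeks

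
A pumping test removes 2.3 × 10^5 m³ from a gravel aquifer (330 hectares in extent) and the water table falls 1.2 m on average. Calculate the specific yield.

Sy ≈ 0.058

A = 330 hectares = 3.3 × 10^6 m²
Sy = ΔV / (A × Δh) = 2.3 × 10^5 m³ / (3.3 × 10^6 m² × 1.2 m) = 0.05808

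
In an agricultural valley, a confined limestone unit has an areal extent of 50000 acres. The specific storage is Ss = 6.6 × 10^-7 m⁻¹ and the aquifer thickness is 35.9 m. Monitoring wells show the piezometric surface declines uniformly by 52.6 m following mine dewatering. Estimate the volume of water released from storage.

S = Ss × b = 6.6 × 10^-7 m⁻¹ × 35.9 m = 2.369 × 10^-5
A = 50000 acres = 2.023 × 10^8 m²
ΔV = S × A × Δh = 2.369 × 10^-5 × 2.023 × 10^8 m² × 52.6 m = 2.522 × 10^5 m³

ΔV ≈ 2.52 × 10^5 m³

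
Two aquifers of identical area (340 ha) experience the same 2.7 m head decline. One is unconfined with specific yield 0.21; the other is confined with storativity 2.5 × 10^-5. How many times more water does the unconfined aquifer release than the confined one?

ΔV_u / ΔV_c ≈ 8400

A = 340 ha = 3.4 × 10^6 m²
Unconfined: ΔV_u = Sy × A × Δh = 0.21 × 3.4 × 10^6 × 2.7 = 1.928 × 10^6 m³
Confined: ΔV_c = S × A × Δh = 2.5 × 10^-5 × 3.4 × 10^6 × 2.7 = 229.5 m³
Ratio = ΔV_u / ΔV_c = Sy / S = 0.21 / 2.5 × 10^-5 = 8400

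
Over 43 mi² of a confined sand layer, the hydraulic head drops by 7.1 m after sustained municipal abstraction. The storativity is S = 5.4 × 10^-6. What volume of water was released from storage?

A = 43 mi² = 1.114 × 10^8 m²
ΔV = S × A × Δh = 5.4 × 10^-6 × 1.114 × 10^8 m² × 7.1 m = 4270 m³

ΔV ≈ 4270 m³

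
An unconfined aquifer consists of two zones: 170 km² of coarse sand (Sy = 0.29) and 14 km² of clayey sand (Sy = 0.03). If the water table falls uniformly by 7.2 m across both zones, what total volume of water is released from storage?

ΔV ≈ 3.58 × 10^8 m³

A₁ = 170 km² = 1.7 × 10^8 m²; A₂ = 14 km² = 1.4 × 10^7 m²
ΔV₁ = 0.29 × 1.7 × 10^8 × 7.2 = 3.55 × 10^8 m³
ΔV₂ = 0.03 × 1.4 × 10^7 × 7.2 = 3.024 × 10^6 m³
ΔV = ΔV₁ + ΔV₂ = 3.58 × 10^8 m³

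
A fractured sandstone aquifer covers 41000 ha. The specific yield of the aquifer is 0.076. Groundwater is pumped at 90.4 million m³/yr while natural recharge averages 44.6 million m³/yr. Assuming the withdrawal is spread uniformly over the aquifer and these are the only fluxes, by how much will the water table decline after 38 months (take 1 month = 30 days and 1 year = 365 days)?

A = 41000 ha = 4.1 × 10^8 m²
Net abstraction = 90.4 − 44.6 = 45.8 million m³/yr
Q_net = 45.8 million m³/yr = 1.255 × 10^5 m³/d
t = 38 months = 1140 d
ΔV = Q × t = 1.255 × 10^5 m³/d × 1140 d = 1.43 × 10^8 m³
Δh = ΔV / (Sy × A) = 1.43 × 10^8 / (0.076 × 4.1 × 10^8) = 4.591 m

Δh ≈ 4.59 m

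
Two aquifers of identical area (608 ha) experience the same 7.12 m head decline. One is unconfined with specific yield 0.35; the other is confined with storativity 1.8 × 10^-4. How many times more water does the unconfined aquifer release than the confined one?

A = 608 ha = 6.08 × 10^6 m²
Unconfined: ΔV_u = Sy × A × Δh = 0.35 × 6.08 × 10^6 × 7.12 = 1.515 × 10^7 m³
Confined: ΔV_c = S × A × Δh = 1.8 × 10^-4 × 6.08 × 10^6 × 7.12 = 7792 m³
Ratio = ΔV_u / ΔV_c = Sy / S = 0.35 / 1.8 × 10^-4 = 1944

ΔV_u / ΔV_c ≈ 1940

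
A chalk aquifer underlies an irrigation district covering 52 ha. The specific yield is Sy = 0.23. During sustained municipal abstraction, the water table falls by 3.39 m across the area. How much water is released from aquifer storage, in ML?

A = 52 ha = 5.2 × 10^5 m²
ΔV = Sy × A × Δh = 0.23 × 5.2 × 10^5 m² × 3.39 m = 4.054 × 10^5 m³
ΔV = 4.054 × 10^5 m³ = 405.4 ML

ΔV ≈ 405 ML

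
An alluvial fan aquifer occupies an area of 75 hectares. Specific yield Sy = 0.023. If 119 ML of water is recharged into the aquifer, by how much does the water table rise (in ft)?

Δh ≈ 22.6 ft

A = 75 hectares = 7.5 × 10^5 m²
ΔV = 119 ML = 1.19 × 10^5 m³
Δh = ΔV / (Sy × A) = 1.19 × 10^5 m³ / (0.023 × 7.5 × 10^5 m²) = 6.899 m
Δh = 6.899 m = 22.63 ft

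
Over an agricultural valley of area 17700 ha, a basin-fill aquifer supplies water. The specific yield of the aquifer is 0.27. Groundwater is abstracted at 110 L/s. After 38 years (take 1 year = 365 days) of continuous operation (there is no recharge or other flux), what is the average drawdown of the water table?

A = 17700 ha = 1.77 × 10^8 m²
Q = 110 L/s = 9504 m³/d
t = 38 years = 13870 d
ΔV = Q × t = 9504 m³/d × 13870 d = 1.318 × 10^8 m³
Δh = ΔV / (Sy × A) = 1.318 × 10^8 / (0.27 × 1.77 × 10^8) = 2.758 m

Δh ≈ 2.76 m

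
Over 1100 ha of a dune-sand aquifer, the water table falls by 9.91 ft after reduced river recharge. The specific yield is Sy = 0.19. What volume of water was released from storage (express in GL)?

ΔV ≈ 6.31 GL

A = 1100 ha = 1.1 × 10^7 m²
Δh = 9.91 ft = 3.021 m
ΔV = Sy × A × Δh = 0.19 × 1.1 × 10^7 m² × 3.021 m = 6.313 × 10^6 m³
ΔV = 6.313 × 10^6 m³ = 6.313 GL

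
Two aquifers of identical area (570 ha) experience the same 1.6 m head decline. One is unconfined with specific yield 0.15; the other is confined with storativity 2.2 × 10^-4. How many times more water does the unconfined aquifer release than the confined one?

A = 570 ha = 5.7 × 10^6 m²
Unconfined: ΔV_u = Sy × A × Δh = 0.15 × 5.7 × 10^6 × 1.6 = 1.368 × 10^6 m³
Confined: ΔV_c = S × A × Δh = 2.2 × 10^-4 × 5.7 × 10^6 × 1.6 = 2006 m³
Ratio = ΔV_u / ΔV_c = Sy / S = 0.15 / 2.2 × 10^-4 = 681.8

ΔV_u / ΔV_c ≈ 682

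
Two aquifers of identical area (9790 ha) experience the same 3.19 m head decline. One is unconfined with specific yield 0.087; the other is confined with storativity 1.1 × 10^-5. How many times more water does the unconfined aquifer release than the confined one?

A = 9790 ha = 9.79 × 10^7 m²
Unconfined: ΔV_u = Sy × A × Δh = 0.087 × 9.79 × 10^7 × 3.19 = 2.717 × 10^7 m³
Confined: ΔV_c = S × A × Δh = 1.1 × 10^-5 × 9.79 × 10^7 × 3.19 = 3435 m³
Ratio = ΔV_u / ΔV_c = Sy / S = 0.087 / 1.1 × 10^-5 = 7909

ΔV_u / ΔV_c ≈ 7910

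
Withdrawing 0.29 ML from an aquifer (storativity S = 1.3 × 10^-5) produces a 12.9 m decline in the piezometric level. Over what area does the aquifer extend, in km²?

A ≈ 1.73 km²

ΔV = 0.29 ML = 290 m³
A = ΔV / (S × Δh) = 290 / (1.3 × 10^-5 × 12.9) = 1.729 × 10^6 m²
A = 1.729 × 10^6 m² = 1.729 km²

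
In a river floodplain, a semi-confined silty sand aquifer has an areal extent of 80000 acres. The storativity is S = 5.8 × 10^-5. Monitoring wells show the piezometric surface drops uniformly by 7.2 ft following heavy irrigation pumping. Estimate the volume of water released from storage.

ΔV ≈ 41200 m³

A = 80000 acres = 3.237 × 10^8 m²
Δh = 7.2 ft = 2.195 m
ΔV = S × A × Δh = 5.8 × 10^-5 × 3.237 × 10^8 m² × 2.195 m = 41210 m³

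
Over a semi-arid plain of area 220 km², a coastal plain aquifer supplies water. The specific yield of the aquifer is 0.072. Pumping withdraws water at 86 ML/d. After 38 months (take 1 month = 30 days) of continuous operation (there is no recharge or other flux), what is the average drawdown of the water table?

A = 220 km² = 2.2 × 10^8 m²
Q = 86 ML/d = 86000 m³/d
t = 38 months = 1140 d
ΔV = Q × t = 86000 m³/d × 1140 d = 9.804 × 10^7 m³
Δh = ΔV / (Sy × A) = 9.804 × 10^7 / (0.072 × 2.2 × 10^8) = 6.189 m

Δh ≈ 6.19 m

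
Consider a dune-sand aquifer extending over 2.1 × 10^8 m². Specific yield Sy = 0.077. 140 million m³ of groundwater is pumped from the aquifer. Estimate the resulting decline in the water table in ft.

ΔV = 140 million m³ = 1.4 × 10^8 m³
Δh = ΔV / (Sy × A) = 1.4 × 10^8 m³ / (0.077 × 2.1 × 10^8 m²) = 8.658 m
Δh = 8.658 m = 28.41 ft

Δh ≈ 28.4 ft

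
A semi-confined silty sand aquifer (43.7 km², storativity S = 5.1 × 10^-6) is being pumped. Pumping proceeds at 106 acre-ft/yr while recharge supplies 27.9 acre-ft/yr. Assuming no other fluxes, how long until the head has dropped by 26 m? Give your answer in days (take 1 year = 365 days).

t ≈ 22 days

A = 43.7 km² = 4.37 × 10^7 m²
ΔV = S × A × Δh = 5.1 × 10^-6 × 4.37 × 10^7 × 26 = 5795 m³
Net withdrawal = 106 − 27.9 = 78.1 acre-ft/yr = 263.9 m³/d
t = ΔV / Q = 5795 m³ / 263.9 m³/d = 21.96 d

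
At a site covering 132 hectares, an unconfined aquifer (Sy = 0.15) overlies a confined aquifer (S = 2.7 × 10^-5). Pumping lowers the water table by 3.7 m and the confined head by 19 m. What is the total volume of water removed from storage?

A = 132 hectares = 1.32 × 10^6 m²
Unconfined: ΔV_u = Sy × A × Δh_u = 0.15 × 1.32 × 10^6 × 3.7 = 7.326 × 10^5 m³
Confined: ΔV_c = S × A × Δh_c = 2.7 × 10^-5 × 1.32 × 10^6 × 19 = 677.2 m³
Total ΔV = 7.326 × 10^5 + 677.2 = 7.333 × 10^5 m³

ΔV ≈ 7.33 × 10^5 m³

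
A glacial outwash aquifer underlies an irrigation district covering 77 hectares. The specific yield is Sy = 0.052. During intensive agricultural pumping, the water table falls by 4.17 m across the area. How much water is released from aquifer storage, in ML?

A = 77 hectares = 7.7 × 10^5 m²
ΔV = Sy × A × Δh = 0.052 × 7.7 × 10^5 m² × 4.17 m = 1.67 × 10^5 m³
ΔV = 1.67 × 10^5 m³ = 167 ML

ΔV ≈ 167 ML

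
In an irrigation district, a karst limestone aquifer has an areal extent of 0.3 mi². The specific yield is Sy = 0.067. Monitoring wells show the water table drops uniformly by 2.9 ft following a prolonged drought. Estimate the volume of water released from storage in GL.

ΔV ≈ 0.046 GL

A = 0.3 mi² = 7.77 × 10^5 m²
Δh = 2.9 ft = 0.8839 m
ΔV = Sy × A × Δh = 0.067 × 7.77 × 10^5 m² × 0.8839 m = 46020 m³
ΔV = 46020 m³ = 0.04602 GL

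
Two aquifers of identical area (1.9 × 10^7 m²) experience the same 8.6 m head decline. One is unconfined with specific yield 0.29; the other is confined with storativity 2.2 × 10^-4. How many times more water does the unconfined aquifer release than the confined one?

ΔV_u / ΔV_c ≈ 1320

Unconfined: ΔV_u = Sy × A × Δh = 0.29 × 1.9 × 10^7 × 8.6 = 4.739 × 10^7 m³
Confined: ΔV_c = S × A × Δh = 2.2 × 10^-4 × 1.9 × 10^7 × 8.6 = 35950 m³
Ratio = ΔV_u / ΔV_c = Sy / S = 0.29 / 2.2 × 10^-4 = 1318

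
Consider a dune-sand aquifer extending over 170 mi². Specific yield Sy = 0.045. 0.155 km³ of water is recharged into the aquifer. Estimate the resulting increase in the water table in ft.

A = 170 mi² = 4.403 × 10^8 m²
ΔV = 0.155 km³ = 1.55 × 10^8 m³
Δh = ΔV / (Sy × A) = 1.55 × 10^8 m³ / (0.045 × 4.403 × 10^8 m²) = 7.823 m
Δh = 7.823 m = 25.67 ft

Δh ≈ 25.7 ft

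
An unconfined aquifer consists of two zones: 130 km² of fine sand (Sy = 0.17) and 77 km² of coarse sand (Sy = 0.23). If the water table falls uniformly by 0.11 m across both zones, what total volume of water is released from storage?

ΔV ≈ 4.38 × 10^6 m³

A₁ = 130 km² = 1.3 × 10^8 m²; A₂ = 77 km² = 7.7 × 10^7 m²
ΔV₁ = 0.17 × 1.3 × 10^8 × 0.11 = 2.431 × 10^6 m³
ΔV₂ = 0.23 × 7.7 × 10^7 × 0.11 = 1.948 × 10^6 m³
ΔV = ΔV₁ + ΔV₂ = 4.379 × 10^6 m³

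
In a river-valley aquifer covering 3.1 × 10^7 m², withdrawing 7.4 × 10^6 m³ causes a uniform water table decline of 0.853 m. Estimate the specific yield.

Sy = ΔV / (A × Δh) = 7.4 × 10^6 m³ / (3.1 × 10^7 m² × 0.853 m) = 0.2798

Sy ≈ 0.28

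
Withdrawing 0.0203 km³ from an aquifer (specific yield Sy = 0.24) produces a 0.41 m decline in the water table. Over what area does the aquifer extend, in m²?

A ≈ 2.06 × 10^8 m²

ΔV = 0.0203 km³ = 2.03 × 10^7 m³
A = ΔV / (Sy × Δh) = 2.03 × 10^7 / (0.24 × 0.41) = 2.063 × 10^8 m²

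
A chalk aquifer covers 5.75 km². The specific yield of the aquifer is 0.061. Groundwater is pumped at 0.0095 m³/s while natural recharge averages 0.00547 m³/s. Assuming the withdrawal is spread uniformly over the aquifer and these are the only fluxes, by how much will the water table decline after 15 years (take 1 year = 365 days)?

Δh ≈ 5.44 m

A = 5.75 km² = 5.75 × 10^6 m²
Net abstraction = 0.0095 − 0.00547 = 0.00403 m³/s
Q_net = 0.00403 m³/s = 348.2 m³/d
t = 15 years = 5475 d
ΔV = Q × t = 348.2 m³/d × 5475 d = 1.906 × 10^6 m³
Δh = ΔV / (Sy × A) = 1.906 × 10^6 / (0.061 × 5.75 × 10^6) = 5.435 m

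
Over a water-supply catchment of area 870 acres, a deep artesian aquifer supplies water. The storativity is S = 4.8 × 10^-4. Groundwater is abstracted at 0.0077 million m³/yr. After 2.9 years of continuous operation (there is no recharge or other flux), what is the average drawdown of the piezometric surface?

Δh ≈ 13.2 m

A = 870 acres = 3.521 × 10^6 m²
Q = 0.0077 million m³/yr = 21.1 m³/d
t = 2.9 years = 1058 d
ΔV = Q × t = 21.1 m³/d × 1058 d = 22330 m³
Δh = ΔV / (S × A) = 22330 / (4.8 × 10^-4 × 3.521 × 10^6) = 13.21 m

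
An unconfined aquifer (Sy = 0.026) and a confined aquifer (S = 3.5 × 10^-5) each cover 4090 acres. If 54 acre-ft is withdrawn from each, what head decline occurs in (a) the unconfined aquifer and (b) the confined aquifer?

Δh_u ≈ 0.155 m; Δh_c ≈ 115 m

A = 4090 acres = 1.655 × 10^7 m²
ΔV = 54 acre-ft = 66610 m³
Unconfined: Δh_u = ΔV/(Sy·A) = 66610/(0.026 × 1.655 × 10^7) = 0.1548 m
Confined: Δh_c = ΔV/(S·A) = 66610/(3.5 × 10^-5 × 1.655 × 10^7) = 115 m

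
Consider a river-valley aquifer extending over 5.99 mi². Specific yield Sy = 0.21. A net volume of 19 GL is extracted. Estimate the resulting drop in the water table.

Δh ≈ 5.83 m

A = 5.99 mi² = 1.551 × 10^7 m²
ΔV = 19 GL = 1.9 × 10^7 m³
Δh = ΔV / (Sy × A) = 1.9 × 10^7 m³ / (0.21 × 1.551 × 10^7 m²) = 5.832 m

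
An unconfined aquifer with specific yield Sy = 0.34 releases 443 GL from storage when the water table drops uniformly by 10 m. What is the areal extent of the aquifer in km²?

A ≈ 130 km²

ΔV = 443 GL = 4.43 × 10^8 m³
A = ΔV / (Sy × Δh) = 4.43 × 10^8 / (0.34 × 10) = 1.303 × 10^8 m²
A = 1.303 × 10^8 m² = 130.3 km²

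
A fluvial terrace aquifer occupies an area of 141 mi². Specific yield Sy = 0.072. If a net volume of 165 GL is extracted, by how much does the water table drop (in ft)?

Δh ≈ 20.6 ft

A = 141 mi² = 3.652 × 10^8 m²
ΔV = 165 GL = 1.65 × 10^8 m³
Δh = ΔV / (Sy × A) = 1.65 × 10^8 m³ / (0.072 × 3.652 × 10^8 m²) = 6.275 m
Δh = 6.275 m = 20.59 ft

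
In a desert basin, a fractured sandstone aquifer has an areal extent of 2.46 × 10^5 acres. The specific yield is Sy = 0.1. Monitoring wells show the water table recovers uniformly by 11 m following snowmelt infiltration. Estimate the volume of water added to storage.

A = 2.46 × 10^5 acres = 9.955 × 10^8 m²
ΔV = Sy × A × Δh = 0.1 × 9.955 × 10^8 m² × 11 m = 1.095 × 10^9 m³

ΔV ≈ 1.1 × 10^9 m³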